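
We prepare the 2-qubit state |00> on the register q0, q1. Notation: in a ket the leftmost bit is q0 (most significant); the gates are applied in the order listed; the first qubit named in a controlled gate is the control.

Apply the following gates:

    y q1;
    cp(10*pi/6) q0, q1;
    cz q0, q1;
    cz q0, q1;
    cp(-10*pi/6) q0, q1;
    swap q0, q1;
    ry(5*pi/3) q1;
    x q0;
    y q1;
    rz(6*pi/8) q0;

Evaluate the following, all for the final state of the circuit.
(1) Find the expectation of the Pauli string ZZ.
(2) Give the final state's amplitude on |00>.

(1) In the final state, ZZ has expectation -1/2. Key observation: gates 2-5 undo each other exactly, leaving only the rest of the circuit to track.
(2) |00> carries amplitude -exp(5*I*pi/8)/2 in the final state.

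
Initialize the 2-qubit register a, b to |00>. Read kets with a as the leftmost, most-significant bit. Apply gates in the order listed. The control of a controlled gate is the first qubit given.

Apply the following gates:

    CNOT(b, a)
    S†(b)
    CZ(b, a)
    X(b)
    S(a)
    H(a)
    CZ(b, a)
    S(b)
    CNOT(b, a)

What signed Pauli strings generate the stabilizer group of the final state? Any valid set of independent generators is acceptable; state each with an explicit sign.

The stabilizer group can be generated by -XI, -IZ, among other valid generating sets.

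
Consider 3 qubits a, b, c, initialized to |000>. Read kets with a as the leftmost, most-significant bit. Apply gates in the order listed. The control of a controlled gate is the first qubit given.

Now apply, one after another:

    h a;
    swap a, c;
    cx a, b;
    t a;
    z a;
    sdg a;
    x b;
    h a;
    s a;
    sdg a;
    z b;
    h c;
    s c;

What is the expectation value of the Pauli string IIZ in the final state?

The observable IIZ averages to 1. Key observation: the block from step 9 through step 10 cancels to the identity and can be dropped.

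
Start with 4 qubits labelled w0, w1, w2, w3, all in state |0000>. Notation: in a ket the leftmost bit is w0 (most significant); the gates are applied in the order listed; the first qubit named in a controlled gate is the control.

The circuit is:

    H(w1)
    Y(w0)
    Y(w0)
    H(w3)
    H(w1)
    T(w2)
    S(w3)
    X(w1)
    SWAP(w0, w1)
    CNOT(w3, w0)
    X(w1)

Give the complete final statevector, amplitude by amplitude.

The final amplitudes are sqrt(2)*I/2 on |0101>, sqrt(2)/2 on |1100>, and 0 on every other basis state.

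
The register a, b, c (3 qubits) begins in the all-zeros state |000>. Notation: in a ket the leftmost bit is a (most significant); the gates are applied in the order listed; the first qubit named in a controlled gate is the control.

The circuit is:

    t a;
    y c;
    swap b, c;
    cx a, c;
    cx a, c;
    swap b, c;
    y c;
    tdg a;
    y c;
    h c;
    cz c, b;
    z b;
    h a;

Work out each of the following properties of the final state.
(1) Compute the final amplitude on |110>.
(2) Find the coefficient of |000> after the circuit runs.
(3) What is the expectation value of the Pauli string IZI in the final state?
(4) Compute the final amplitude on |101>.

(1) |110> carries amplitude 0 in the final state. Key observation: gates 1-8 undo each other exactly, leaving only the rest of the circuit to track.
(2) The amplitude on |000> is I/2.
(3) The observable IZI averages to 1.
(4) |101> carries amplitude -I/2 in the final state.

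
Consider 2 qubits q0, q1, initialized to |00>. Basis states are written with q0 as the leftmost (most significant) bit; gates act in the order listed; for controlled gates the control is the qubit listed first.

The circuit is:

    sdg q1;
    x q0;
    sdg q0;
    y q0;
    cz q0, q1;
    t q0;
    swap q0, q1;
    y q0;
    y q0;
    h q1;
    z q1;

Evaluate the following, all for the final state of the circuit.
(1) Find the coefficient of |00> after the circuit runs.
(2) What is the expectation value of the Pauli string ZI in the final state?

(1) The final state's coefficient on |00> equals -sqrt(2)/2.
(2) In the final state, ZI has expectation 1.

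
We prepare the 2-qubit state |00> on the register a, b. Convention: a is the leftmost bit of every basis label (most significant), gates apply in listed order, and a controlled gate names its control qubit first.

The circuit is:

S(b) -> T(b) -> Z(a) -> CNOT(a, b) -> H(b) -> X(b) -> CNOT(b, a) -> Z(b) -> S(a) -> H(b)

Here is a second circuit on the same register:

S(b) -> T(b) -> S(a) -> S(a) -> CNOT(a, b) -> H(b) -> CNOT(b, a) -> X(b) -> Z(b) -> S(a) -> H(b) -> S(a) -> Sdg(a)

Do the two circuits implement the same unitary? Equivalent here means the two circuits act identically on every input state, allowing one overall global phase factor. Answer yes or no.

No, they are not equivalent — no single phase factor reconciles the two unitaries.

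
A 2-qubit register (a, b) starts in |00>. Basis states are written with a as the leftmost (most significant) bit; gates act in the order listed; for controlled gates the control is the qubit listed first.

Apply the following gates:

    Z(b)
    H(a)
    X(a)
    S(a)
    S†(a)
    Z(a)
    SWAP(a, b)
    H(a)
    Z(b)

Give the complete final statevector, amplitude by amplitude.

The final amplitudes are 1/2 on |00>, 1/2 on |01>, 1/2 on |10>, 1/2 on |11>.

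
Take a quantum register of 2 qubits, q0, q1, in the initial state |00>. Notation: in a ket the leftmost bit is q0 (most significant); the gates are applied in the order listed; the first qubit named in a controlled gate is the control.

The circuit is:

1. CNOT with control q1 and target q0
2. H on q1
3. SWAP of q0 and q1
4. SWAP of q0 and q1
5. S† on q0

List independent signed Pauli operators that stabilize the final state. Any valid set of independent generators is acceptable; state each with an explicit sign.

The stabilizer group can be generated by +IX, +ZI, among other valid generating sets. Key observation: the block from step 3 through step 4 cancels to the identity and can be dropped.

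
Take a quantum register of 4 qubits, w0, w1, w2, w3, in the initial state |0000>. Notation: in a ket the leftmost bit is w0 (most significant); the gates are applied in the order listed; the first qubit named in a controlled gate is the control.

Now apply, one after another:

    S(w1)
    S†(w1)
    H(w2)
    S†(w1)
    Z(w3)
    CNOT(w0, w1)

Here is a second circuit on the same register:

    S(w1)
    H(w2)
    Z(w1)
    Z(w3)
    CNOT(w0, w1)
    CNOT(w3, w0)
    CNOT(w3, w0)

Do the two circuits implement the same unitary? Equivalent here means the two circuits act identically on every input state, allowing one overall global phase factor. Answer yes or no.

Yes, they are equivalent — the unitaries differ by at most a global phase.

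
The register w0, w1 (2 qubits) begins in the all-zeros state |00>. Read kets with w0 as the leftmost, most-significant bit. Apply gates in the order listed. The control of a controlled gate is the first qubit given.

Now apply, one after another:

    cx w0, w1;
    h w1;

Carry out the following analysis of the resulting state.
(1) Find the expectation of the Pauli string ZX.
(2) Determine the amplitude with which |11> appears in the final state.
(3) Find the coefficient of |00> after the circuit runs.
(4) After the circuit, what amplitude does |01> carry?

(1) The expectation value of ZX is 1.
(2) The final state's coefficient on |11> equals 0.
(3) The final state's coefficient on |00> equals sqrt(2)/2.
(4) The final state's coefficient on |01> equals sqrt(2)/2.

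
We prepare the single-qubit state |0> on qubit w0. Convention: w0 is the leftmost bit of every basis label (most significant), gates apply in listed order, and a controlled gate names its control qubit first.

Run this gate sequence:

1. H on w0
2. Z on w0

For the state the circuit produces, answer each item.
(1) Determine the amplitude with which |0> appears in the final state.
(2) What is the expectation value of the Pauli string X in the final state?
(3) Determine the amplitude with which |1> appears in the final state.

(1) |0> carries amplitude sqrt(2)/2 in the final state.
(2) The expectation value of X is -1.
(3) |1> carries amplitude -sqrt(2)/2 in the final state.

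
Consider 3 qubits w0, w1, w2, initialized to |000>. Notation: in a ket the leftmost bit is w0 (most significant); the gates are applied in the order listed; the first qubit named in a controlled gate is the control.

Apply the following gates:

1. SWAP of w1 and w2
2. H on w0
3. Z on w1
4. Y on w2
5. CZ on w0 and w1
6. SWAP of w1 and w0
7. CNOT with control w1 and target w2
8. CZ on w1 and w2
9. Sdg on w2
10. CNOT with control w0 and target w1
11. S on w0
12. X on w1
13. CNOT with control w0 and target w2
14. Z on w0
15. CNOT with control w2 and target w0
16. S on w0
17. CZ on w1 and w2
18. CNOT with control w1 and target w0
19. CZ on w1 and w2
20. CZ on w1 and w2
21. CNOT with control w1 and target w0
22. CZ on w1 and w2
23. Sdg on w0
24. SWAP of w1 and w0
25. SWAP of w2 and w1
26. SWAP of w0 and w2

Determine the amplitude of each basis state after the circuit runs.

The final amplitudes are sqrt(2)*I/2 on |000>, sqrt(2)/2 on |111>, and 0 on every other basis state. Key observation: gates 16-23 undo each other exactly, leaving only the rest of the circuit to track.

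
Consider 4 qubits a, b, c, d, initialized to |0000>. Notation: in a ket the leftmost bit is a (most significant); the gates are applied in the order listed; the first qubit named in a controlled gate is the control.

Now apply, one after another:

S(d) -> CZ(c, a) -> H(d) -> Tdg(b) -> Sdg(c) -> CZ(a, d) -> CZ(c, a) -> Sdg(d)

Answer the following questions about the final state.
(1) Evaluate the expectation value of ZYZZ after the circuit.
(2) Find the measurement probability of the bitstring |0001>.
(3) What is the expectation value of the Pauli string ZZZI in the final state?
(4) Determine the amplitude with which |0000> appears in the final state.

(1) The observable ZYZZ averages to 0.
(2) Outcome |0001> occurs with probability 1/2.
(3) In the final state, ZZZI has expectation 1.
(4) The amplitude on |0000> is sqrt(2)/2.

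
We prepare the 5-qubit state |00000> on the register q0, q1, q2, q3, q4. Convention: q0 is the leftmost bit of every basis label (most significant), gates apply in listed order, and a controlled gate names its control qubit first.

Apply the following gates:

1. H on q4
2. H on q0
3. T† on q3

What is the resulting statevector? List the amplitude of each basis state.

The final amplitudes are 1/2 on |00000>, 1/2 on |00001>, 1/2 on |10000>, 1/2 on |10001>, and 0 on every other basis state.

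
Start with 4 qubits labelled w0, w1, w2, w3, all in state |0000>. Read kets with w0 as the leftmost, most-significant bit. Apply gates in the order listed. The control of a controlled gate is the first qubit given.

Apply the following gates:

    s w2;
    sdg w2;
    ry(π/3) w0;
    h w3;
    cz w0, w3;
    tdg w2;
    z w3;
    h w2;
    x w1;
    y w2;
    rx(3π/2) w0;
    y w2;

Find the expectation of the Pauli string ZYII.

The observable ZYII averages to 0. Key observation: the block from step 1 through step 2 cancels to the identity and can be dropped.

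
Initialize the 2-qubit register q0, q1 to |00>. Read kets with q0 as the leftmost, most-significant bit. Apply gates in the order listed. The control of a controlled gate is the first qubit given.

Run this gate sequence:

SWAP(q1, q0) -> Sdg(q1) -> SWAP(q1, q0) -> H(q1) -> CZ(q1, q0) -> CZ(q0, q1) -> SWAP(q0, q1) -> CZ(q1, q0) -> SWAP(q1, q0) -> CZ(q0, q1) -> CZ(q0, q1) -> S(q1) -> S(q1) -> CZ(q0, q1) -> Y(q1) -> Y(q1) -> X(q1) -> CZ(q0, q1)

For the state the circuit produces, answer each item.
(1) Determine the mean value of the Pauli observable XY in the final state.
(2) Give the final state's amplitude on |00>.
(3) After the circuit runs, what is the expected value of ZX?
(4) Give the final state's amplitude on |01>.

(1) The observable XY averages to 0.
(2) |00> carries amplitude -sqrt(2)/2 in the final state.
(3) The expectation value of ZX is -1.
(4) The amplitude on |01> is sqrt(2)/2.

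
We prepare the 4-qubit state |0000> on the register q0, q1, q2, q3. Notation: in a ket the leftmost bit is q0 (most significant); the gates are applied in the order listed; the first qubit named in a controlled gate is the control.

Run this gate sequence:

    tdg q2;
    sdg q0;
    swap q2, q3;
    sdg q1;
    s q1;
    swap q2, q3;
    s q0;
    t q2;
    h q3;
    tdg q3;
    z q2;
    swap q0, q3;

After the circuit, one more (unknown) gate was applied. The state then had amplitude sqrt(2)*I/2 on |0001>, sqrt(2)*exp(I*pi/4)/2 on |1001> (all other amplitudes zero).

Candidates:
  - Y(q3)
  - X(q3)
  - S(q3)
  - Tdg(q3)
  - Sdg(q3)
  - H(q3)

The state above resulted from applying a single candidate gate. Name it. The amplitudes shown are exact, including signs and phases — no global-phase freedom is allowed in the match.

The unique candidate consistent with the amplitudes is Y(q3). Key observation: gates 1-8 undo each other exactly, leaving only the rest of the circuit to track.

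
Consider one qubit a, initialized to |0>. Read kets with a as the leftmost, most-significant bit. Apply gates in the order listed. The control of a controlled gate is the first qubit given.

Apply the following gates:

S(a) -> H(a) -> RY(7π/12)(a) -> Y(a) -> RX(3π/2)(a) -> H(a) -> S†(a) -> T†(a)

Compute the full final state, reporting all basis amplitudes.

The final amplitudes are -(1 - I)*(sqrt(12 - 6*sqrt(2)) + sqrt(2*sqrt(2) + 4))/8 on |0>, -sqrt(6*sqrt(2) + 12)*exp(I*pi/4)/8 - sqrt(6*sqrt(2) + 12)*exp(3*I*pi/4)/8 + sqrt(4 - 2*sqrt(2))*exp(3*I*pi/4)/8 + sqrt(4 - 2*sqrt(2))*exp(I*pi/4)/8 on |1>.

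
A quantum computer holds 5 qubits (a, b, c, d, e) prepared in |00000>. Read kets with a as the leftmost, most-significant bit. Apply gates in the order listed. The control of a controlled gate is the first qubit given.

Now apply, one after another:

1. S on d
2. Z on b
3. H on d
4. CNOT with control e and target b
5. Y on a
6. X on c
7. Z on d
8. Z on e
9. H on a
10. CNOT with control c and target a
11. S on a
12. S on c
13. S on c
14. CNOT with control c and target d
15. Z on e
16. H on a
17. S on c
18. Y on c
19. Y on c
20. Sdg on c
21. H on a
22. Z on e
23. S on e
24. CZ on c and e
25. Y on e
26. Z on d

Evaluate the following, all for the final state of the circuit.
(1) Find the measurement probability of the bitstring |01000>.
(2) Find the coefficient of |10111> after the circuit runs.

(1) The probability of measuring |01000> is 0. Key observation: gates 15-22 undo each other exactly, leaving only the rest of the circuit to track.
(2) |10111> carries amplitude -I/2 in the final state.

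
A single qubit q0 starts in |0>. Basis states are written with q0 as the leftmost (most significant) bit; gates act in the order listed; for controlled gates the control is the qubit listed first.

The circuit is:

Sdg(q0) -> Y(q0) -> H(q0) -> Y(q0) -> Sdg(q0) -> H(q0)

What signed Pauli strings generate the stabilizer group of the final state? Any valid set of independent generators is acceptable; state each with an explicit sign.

The final state is stabilized by the group generated by +Y; other independent generating sets are equally valid.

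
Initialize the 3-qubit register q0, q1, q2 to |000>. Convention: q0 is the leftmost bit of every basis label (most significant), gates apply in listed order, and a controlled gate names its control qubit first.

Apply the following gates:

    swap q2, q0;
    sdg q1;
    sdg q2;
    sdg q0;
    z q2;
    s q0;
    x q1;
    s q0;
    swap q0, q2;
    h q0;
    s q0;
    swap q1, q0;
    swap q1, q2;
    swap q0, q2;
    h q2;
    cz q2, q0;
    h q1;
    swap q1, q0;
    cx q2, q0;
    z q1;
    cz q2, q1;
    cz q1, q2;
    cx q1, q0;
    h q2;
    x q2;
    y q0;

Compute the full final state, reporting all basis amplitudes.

After the circuit, the state carries amplitude -I/2 on |000>, 0 on |001>, 0 on |010>, -1/2 on |011>, I/2 on |100>, 0 on |101>, 0 on |110>, 1/2 on |111>.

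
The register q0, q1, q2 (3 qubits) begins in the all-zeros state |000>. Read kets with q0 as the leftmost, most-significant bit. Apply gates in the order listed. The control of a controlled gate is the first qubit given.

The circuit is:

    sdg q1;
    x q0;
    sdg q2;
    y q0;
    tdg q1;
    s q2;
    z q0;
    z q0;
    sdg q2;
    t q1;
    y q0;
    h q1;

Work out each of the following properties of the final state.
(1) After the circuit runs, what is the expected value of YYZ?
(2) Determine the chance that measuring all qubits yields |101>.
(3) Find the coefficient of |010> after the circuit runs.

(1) The expectation value of YYZ is 0. Key observation: gates 4-11 undo each other exactly, leaving only the rest of the circuit to track.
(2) A full measurement returns |101> with probability 0.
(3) The final state's coefficient on |010> equals 0.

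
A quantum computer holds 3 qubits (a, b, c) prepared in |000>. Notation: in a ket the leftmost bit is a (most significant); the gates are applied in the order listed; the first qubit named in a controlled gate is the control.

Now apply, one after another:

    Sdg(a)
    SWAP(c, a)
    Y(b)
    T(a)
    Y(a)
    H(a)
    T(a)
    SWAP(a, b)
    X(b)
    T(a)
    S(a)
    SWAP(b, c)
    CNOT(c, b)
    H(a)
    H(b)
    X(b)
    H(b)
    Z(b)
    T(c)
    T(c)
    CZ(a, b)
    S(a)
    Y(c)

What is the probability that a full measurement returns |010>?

The probability of measuring |010> is 1/4. Key observation: steps 15-18 multiply out to the identity, so the circuit reduces to the remaining gates.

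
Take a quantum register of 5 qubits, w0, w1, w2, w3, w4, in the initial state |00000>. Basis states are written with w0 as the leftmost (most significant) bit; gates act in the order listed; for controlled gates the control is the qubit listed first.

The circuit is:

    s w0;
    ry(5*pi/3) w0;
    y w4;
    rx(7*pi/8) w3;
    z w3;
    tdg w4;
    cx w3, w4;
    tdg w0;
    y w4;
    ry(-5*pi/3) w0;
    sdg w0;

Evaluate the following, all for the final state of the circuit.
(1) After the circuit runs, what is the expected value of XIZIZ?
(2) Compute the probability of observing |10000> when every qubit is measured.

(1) The observable XIZIZ averages to -sqrt(6*sqrt(2) + 12)/8.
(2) Outcome |10000> occurs with probability 3*(2 - sqrt(2))*(2 - sqrt(sqrt(2) + 2))/64.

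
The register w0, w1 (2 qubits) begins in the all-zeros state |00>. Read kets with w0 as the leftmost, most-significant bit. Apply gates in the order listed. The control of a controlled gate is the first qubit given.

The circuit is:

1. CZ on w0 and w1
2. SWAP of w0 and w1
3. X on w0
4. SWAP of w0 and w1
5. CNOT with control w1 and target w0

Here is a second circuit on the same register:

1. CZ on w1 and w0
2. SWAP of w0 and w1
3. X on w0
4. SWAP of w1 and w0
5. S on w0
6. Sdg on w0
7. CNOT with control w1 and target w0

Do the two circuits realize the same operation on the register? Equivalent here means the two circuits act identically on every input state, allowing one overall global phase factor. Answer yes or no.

Yes, they are equivalent — the unitaries differ by at most a global phase.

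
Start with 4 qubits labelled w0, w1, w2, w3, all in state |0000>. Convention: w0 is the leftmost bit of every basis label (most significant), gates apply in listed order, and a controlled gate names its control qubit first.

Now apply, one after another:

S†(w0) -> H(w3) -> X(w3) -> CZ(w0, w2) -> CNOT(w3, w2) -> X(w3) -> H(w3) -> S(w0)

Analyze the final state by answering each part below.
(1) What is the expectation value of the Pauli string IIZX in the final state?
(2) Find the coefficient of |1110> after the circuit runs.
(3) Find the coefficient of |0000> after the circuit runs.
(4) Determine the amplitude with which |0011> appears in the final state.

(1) The expectation value of IIZX is -1.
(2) The amplitude on |1110> is 0.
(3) The final state's coefficient on |0000> equals 1/2.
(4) The final state's coefficient on |0011> equals 1/2.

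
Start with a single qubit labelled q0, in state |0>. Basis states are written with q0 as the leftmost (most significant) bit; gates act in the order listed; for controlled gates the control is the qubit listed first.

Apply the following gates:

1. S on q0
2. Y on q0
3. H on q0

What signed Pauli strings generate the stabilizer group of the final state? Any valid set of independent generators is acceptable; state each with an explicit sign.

One valid set of independent stabilizer generators is -X (any independent generating set of the same group is equally correct).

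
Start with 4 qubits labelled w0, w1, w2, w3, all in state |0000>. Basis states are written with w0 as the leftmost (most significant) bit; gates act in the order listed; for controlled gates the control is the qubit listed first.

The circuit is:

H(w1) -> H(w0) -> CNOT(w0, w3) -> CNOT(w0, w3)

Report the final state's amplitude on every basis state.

The final amplitudes are 1/2 on |0000>, 1/2 on |0100>, 1/2 on |1000>, 1/2 on |1100>, and 0 on every other basis state. Key observation: gates 3-4 undo each other exactly, leaving only the rest of the circuit to track.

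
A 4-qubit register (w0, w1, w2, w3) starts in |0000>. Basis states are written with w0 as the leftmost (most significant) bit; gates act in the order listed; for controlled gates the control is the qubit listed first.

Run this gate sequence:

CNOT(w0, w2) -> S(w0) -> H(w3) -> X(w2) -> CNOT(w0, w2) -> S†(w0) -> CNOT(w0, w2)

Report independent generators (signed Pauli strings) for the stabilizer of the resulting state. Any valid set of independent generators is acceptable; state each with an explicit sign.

One valid set of independent stabilizer generators is +IIIX, +ZIII, +IZII, -IIZI (any independent generating set of the same group is equally correct).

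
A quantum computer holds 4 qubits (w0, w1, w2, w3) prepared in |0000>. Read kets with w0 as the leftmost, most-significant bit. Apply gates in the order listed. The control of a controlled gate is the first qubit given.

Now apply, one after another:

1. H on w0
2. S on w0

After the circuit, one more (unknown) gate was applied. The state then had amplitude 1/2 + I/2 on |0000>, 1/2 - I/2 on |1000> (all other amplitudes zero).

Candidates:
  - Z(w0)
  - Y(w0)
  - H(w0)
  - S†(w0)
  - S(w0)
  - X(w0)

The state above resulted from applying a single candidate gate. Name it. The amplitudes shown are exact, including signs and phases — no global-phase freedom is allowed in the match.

The unique candidate consistent with the amplitudes is H(w0).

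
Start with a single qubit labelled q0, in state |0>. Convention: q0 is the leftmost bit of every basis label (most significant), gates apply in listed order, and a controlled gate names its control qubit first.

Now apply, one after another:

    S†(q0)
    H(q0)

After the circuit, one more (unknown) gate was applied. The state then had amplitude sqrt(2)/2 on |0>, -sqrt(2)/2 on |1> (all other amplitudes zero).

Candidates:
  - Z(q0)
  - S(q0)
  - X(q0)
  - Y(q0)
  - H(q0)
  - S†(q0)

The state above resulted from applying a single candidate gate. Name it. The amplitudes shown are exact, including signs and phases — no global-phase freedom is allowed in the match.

The applied gate was Z(q0).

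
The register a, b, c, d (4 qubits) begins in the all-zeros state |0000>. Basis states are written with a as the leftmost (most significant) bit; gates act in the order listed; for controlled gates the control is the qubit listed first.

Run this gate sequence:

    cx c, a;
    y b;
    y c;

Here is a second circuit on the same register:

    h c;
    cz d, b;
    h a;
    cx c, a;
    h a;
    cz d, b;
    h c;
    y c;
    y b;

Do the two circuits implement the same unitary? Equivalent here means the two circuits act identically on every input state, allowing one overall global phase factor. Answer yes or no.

No — the two circuits implement different unitaries, even allowing a global phase.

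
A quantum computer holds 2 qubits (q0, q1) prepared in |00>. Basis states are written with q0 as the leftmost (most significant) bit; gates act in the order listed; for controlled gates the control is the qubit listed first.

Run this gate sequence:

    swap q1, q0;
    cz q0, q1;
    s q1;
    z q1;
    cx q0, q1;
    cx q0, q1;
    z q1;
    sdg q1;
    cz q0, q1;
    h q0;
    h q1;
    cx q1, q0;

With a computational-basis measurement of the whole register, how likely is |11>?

The probability of measuring |11> is 1/4.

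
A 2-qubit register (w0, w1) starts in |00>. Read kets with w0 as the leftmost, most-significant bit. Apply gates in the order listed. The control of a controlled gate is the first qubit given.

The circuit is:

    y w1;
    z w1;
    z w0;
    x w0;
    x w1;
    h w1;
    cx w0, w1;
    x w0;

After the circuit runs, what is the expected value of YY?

The expectation value of YY is 0.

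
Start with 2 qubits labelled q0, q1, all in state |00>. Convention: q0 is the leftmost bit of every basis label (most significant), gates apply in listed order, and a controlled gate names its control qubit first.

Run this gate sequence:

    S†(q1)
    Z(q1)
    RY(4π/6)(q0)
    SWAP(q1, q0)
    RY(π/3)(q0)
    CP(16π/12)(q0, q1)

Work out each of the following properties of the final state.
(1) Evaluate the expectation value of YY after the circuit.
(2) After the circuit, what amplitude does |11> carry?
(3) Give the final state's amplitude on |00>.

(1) The observable YY averages to 9/16.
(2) |11> carries amplitude -sqrt(3)*exp(I*pi/3)/4 in the final state.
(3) The amplitude on |00> is sqrt(3)/4.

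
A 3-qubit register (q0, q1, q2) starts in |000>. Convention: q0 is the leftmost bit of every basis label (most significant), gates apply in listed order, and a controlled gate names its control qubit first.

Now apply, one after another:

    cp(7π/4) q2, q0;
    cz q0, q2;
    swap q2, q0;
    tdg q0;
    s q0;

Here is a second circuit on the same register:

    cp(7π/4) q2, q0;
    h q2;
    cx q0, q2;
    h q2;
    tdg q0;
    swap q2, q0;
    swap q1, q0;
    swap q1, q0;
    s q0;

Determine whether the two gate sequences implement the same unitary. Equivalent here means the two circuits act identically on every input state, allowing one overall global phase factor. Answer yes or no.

No — the two circuits implement different unitaries, even allowing a global phase.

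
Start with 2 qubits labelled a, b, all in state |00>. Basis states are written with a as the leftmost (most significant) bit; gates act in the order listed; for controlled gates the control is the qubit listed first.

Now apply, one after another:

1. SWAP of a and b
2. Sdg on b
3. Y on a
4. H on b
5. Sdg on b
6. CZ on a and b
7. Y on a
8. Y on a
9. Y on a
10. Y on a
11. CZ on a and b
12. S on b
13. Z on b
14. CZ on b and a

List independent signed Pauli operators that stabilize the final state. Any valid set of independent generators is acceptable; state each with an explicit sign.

The final state is stabilized by the group generated by +IX, -ZI; other independent generating sets are equally valid. Key observation: gates 5-12 undo each other exactly, leaving only the rest of the circuit to track.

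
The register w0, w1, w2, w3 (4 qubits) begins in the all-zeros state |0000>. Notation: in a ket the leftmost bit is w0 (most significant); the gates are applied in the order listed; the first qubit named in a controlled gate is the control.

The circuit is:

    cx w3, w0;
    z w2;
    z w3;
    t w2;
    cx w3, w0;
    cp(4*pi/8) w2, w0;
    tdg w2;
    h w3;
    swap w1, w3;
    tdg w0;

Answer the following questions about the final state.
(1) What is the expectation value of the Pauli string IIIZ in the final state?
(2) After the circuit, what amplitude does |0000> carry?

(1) In the final state, IIIZ has expectation 1.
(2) The amplitude on |0000> is sqrt(2)/2.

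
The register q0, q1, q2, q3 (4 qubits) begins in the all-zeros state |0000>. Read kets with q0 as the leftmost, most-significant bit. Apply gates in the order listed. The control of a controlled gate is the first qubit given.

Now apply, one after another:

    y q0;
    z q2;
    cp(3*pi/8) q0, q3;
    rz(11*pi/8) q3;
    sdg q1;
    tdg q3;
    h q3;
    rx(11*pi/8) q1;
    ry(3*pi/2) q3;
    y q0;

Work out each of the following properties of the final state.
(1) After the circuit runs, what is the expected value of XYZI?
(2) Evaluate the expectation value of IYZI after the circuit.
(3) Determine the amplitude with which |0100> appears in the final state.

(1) In the final state, XYZI has expectation 0.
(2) The expectation value of IYZI is sqrt(sqrt(2) + 2)/2.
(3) The amplitude on |0100> is -exp(13*I*pi/16)*sin(5*pi/16).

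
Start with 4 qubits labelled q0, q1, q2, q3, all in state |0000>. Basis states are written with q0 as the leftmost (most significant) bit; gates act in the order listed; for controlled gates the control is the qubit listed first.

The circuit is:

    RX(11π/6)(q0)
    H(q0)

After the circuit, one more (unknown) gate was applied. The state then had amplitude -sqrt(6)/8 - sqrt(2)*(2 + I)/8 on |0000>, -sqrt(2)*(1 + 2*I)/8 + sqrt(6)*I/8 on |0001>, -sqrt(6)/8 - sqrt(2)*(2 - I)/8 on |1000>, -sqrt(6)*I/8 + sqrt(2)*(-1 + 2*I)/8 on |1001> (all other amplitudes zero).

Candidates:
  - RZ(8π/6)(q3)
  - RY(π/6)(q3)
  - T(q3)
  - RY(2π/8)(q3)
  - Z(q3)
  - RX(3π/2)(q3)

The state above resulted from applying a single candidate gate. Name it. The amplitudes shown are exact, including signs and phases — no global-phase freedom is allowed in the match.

It was RY(π/6)(q3) that produced the state shown.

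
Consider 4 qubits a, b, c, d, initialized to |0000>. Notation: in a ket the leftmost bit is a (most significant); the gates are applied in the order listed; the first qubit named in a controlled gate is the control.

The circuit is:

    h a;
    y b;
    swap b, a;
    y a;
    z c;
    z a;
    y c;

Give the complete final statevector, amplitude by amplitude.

The resulting statevector has amplitude sqrt(2)*I/2 on |0010>, sqrt(2)*I/2 on |0110>, and 0 on every other basis state.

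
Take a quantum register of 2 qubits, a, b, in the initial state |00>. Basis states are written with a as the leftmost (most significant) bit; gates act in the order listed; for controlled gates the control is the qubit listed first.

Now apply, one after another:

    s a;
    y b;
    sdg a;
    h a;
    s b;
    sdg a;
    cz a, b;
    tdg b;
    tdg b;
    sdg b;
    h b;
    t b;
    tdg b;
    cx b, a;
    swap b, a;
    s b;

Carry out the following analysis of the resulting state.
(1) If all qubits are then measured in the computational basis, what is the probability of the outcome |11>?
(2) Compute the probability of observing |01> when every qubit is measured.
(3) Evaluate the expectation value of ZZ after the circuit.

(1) A full measurement returns |11> with probability 1/4.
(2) A full measurement returns |01> with probability 1/4.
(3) In the final state, ZZ has expectation 0.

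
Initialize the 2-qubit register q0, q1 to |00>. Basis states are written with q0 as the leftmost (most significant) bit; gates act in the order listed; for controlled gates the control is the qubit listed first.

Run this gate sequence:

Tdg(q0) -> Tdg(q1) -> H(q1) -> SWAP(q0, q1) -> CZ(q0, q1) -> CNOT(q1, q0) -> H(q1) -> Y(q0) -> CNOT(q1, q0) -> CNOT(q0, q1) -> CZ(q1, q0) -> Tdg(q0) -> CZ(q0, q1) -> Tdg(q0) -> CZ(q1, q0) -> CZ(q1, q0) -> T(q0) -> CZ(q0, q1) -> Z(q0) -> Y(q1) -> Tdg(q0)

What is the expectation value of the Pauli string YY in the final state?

The expectation value of YY is 0. Key observation: gates 13-18 undo each other exactly, leaving only the rest of the circuit to track.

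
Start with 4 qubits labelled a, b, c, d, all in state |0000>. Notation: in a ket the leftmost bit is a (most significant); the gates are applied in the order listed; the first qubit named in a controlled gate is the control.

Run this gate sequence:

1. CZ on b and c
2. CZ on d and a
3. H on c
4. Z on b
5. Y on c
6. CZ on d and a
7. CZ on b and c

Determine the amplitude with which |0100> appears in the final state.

|0100> carries amplitude 0 in the final state.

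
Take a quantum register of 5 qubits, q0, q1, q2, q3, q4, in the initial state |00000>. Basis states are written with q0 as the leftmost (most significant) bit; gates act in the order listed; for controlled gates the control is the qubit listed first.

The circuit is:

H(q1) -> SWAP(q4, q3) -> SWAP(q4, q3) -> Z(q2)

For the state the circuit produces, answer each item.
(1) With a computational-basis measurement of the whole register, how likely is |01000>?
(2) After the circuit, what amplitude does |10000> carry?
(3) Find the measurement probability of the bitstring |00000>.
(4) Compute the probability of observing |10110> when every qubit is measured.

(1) Outcome |01000> occurs with probability 1/2. Key observation: steps 2-3 multiply out to the identity, so the circuit reduces to the remaining gates.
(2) The amplitude on |10000> is 0.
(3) The probability of measuring |00000> is 1/2.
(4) Outcome |10110> occurs with probability 0.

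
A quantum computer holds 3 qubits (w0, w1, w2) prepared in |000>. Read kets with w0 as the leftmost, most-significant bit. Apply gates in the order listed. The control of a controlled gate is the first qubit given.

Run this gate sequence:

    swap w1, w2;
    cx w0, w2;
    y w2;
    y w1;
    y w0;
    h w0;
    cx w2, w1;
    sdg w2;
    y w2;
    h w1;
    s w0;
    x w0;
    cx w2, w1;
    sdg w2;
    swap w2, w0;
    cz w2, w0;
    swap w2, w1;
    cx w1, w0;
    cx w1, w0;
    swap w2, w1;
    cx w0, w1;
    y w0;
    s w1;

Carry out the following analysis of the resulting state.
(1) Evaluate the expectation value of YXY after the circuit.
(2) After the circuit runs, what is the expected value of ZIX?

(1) The expectation value of YXY is 0. Key observation: steps 17-20 multiply out to the identity, so the circuit reduces to the remaining gates.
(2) The expectation value of ZIX is 0.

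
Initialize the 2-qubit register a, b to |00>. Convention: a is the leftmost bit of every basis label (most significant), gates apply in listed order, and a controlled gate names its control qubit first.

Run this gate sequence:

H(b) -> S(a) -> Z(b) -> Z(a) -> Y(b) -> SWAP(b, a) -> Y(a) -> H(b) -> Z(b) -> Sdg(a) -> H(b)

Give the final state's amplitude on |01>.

The final state's coefficient on |01> equals sqrt(2)/2.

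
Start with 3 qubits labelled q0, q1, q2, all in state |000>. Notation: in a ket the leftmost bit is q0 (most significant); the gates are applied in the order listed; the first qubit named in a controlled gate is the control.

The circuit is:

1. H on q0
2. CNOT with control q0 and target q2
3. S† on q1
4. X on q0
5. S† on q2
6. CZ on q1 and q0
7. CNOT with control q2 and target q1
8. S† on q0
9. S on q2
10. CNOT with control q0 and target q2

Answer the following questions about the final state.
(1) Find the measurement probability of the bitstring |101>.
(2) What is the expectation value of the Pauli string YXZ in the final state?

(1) Outcome |101> occurs with probability 1/2.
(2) The expectation value of YXZ is 1.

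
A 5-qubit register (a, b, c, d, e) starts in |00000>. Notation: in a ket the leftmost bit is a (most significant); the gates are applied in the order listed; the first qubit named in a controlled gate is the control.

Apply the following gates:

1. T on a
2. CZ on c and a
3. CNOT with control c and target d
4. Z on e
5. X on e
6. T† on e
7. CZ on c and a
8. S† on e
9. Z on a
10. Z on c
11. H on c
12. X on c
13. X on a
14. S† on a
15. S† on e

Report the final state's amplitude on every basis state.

The final amplitudes are sqrt(2)*exp(I*pi/4)/2 on |10001>, sqrt(2)*exp(I*pi/4)/2 on |10101>, and 0 on every other basis state.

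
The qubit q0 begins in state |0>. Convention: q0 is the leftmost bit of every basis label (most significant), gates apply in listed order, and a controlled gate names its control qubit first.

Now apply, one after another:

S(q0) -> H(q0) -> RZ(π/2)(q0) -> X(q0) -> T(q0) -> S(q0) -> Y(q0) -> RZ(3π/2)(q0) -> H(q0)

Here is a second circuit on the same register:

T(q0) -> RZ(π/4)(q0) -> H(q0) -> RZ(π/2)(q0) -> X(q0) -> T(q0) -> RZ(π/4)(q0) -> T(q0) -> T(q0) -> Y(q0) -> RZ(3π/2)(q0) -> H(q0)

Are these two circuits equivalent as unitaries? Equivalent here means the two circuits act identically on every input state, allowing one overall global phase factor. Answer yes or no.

No, they are not equivalent — no single phase factor reconciles the two unitaries.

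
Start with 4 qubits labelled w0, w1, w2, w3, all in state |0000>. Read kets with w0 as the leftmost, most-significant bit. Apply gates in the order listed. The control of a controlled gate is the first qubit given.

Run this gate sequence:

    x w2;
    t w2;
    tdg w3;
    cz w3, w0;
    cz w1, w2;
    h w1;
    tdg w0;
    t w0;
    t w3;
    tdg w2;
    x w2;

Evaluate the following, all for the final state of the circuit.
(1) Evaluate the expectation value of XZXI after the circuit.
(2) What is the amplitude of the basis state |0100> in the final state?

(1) In the final state, XZXI has expectation 0.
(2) The final state's coefficient on |0100> equals sqrt(2)/2.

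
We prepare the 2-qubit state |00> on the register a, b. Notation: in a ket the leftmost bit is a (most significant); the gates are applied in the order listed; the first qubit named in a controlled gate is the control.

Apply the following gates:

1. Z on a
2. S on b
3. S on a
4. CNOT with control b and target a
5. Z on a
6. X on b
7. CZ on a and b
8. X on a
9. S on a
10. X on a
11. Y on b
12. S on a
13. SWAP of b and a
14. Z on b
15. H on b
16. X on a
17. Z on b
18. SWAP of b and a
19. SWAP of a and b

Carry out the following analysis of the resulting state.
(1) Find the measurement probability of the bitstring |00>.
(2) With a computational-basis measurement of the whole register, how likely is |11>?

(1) The probability of measuring |00> is 0.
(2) The probability of measuring |11> is 1/2.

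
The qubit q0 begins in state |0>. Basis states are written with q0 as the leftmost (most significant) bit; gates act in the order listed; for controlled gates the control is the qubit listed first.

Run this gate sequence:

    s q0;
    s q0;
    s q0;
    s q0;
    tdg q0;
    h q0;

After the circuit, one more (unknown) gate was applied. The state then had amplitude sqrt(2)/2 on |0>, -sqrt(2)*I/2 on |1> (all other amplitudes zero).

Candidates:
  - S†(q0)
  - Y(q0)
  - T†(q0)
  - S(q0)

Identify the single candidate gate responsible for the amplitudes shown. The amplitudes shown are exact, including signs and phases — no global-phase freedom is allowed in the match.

The unique candidate consistent with the amplitudes is S†(q0).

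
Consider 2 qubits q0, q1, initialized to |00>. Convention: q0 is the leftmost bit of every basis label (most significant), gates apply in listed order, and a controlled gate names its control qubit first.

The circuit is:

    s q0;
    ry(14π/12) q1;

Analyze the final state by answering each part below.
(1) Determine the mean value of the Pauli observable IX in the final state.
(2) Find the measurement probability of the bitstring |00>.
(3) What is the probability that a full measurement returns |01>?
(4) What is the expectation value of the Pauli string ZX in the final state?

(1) The observable IX averages to -1/2.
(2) The probability of measuring |00> is 1/2 - sqrt(3)/4.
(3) The probability of measuring |01> is sqrt(3)/4 + 1/2.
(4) The observable ZX averages to -1/2.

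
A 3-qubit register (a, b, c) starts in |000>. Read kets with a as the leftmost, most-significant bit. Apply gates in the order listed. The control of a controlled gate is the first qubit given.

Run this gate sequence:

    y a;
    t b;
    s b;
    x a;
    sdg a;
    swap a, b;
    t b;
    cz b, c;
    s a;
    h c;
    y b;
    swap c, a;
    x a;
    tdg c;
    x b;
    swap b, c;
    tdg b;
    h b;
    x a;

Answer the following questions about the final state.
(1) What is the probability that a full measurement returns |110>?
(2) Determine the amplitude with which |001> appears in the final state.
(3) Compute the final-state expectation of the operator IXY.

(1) Outcome |110> occurs with probability 1/4.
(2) The amplitude on |001> is 0.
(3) The expectation value of IXY is 0.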